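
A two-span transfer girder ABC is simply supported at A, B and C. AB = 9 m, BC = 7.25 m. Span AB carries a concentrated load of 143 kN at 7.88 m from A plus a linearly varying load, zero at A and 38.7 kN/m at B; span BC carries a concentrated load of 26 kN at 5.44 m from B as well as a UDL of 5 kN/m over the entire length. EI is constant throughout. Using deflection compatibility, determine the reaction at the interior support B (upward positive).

R_B = 319 kN

Release continuity at B by inserting a hinge; the redundant is the internal moment M_B. The primary structure is two simply-supported spans AB and BC.
Rotations at B on the released spans (each span's end-slope, ×1/EI):
  span AB: point load 143 at a = 7.88: Pab(L + a)/(6LEI) = 394.5/EI
  span AB: triangular load, peak 38.7: w₀L³/(45EI) = 626.9/EI
  span BC: point load 26 at a = 5.44: Pab(L + b)/(6LEI) = 53.32/EI
  span BC: UDL 5: wL³/(24EI) = 79.39/EI
  relative rotation θ_0 = (1021 + 132.7)/EI = 1154/EI
A unit hogging moment at B produces rotation L₁/(3EI) + L₂/(3EI) = 5.417/EI.
Slope continuity at B: θ_0 = M_B·5.417/EI, so M_B = 1154/5.417 = 213.1 kN·m (hogging).
Span AB, ΣM about A with M_B applied at B: R_B^{AB}·9 = 2172 + 213.1, so R_B^{AB} = 265 kN and R_A = 317.1 − 265 = 52.17 kN.
Span BC, ΣM about C: R_B^{BC}·7.25 = 178.5 + 213.1, so R_B^{BC} = 54.01 kN and R_C = 62.25 − 54.01 = 8.244 kN.
R_B = 265 + 54.01 = 319 kN.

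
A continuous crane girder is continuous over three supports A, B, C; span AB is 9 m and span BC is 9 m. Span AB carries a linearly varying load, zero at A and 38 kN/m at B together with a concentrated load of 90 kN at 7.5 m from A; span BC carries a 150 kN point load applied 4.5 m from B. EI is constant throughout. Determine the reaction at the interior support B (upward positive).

R_B = 326.4 kN

Release continuity at B by inserting a hinge; the redundant is the internal moment M_B. The primary structure is two simply-supported spans AB and BC.
Discontinuity in slope at B on the released structure — sum the simple-span end rotations:
  span AB: triangular load, peak 38: w₀L³/(45EI) = 615.6/EI
  span AB: point load 90 at a = 7.5: Pab(L + a)/(6LEI) = 309.4/EI
  span BC: point load 150 at a = 4.5: Pab(L + b)/(6LEI) = 759.4/EI
  relative rotation θ_0 = (925 + 759.4)/EI = 1684/EI
A unit hogging moment at B produces rotation L₁/(3EI) + L₂/(3EI) = 6/EI.
Compatibility: M_B·(L₁+L₂)/(3EI) = θ_0, giving M_B = 280.7 kN·m (hogging).
Span AB, ΣM about A with M_B applied at B: R_B^{AB}·9 = 1701 + 280.7, so R_B^{AB} = 220.2 kN and R_A = 261 − 220.2 = 40.81 kN.
Span BC, ΣM about C: R_B^{BC}·9 = 675 + 280.7, so R_B^{BC} = 106.2 kN and R_C = 150 − 106.2 = 43.81 kN.
R_B = 220.2 + 106.2 = 326.4 kN.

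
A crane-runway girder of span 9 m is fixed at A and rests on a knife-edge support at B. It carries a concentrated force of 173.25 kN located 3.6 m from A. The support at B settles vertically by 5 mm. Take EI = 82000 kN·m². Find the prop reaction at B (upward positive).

Remove the prop at B; the released (primary) structure is a cantilever built in at A.
Primary-structure tip deflection at B by superposition:
  point load 173.25 at a = 3.6: Pa²(3L − a)/(6EI) = 8757/EI
Flexibility coefficient — unit upward force at B: δ_{BB} = L³/(3EI) = 243/EI.
With EI = 82000 kN·m²: δ_0 = 0.10679 m and δ_{BB} = 0.002963 m/kN.
Compatibility — the beam at B must follow the support down by 0.005 m: δ_0 − R_B·δ_{BB} = 0.005, so R_B = (0.10679 − 0.005)/0.002963 = 34.35 kN.

R_B = 34.35 kN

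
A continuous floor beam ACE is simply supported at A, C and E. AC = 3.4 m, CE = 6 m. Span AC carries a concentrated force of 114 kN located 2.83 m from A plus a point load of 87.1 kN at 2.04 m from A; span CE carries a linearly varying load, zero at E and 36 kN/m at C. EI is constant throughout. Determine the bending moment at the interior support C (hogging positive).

Insert a hinge at C; M_C is the redundant, and each span becomes simply supported.
Discontinuity in slope at C on the released structure — sum the simple-span end rotations:
  span AC: point load 114 at a = 2.83: Pab(L + a)/(6LEI) = 56.16/EI
  span AC: point load 87.1 at a = 2.04: Pab(L + a)/(6LEI) = 64.44/EI
  span CE: triangular load, peak 36: w₀L³/(45EI) = 172.8/EI
  relative rotation θ_0 = (120.6 + 172.8)/EI = 293.4/EI
A unit hogging moment at C produces rotation L₁/(3EI) + L₂/(3EI) = 3.133/EI.
Slope continuity at C: θ_0 = M_C·3.133/EI, so M_C = 293.4/3.133 = 93.64 kN·m (hogging).

M_C = 93.64 kN·m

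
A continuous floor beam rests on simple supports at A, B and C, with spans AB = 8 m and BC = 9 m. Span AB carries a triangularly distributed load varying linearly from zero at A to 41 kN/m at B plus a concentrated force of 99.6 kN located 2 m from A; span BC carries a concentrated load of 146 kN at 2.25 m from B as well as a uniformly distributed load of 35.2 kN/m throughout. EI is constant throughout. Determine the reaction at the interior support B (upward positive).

R_B = 503.4 kN

Take M_B as the redundant. Released structure: two simple spans AB and BC with a hinge at B.
Rotations at B on the released spans (each span's end-slope, ×1/EI):
  span AB: triangular load, peak 41: w₀L³/(45EI) = 466.5/EI
  span AB: point load 99.6 at a = 2: Pab(L + a)/(6LEI) = 249/EI
  span BC: point load 146 at a = 2.25: Pab(L + b)/(6LEI) = 646.7/EI
  span BC: UDL 35.2: wL³/(24EI) = 1069/EI
  relative rotation θ_0 = (715.5 + 1716)/EI = 2431/EI
A unit hogging moment at B produces rotation L₁/(3EI) + L₂/(3EI) = 5.667/EI.
Slope continuity at B: θ_0 = M_B·5.667/EI, so M_B = 2431/5.667 = 429.1 kN·m (hogging).
Span AB, ΣM about A with M_B applied at B: R_B^{AB}·8 = 1074 + 429.1, so R_B^{AB} = 187.9 kN and R_A = 263.6 − 187.9 = 75.73 kN.
Span BC, ΣM about C: R_B^{BC}·9 = 2411 + 429.1, so R_B^{BC} = 315.6 kN and R_C = 462.8 − 315.6 = 147.2 kN.
R_B = 187.9 + 315.6 = 503.4 kN.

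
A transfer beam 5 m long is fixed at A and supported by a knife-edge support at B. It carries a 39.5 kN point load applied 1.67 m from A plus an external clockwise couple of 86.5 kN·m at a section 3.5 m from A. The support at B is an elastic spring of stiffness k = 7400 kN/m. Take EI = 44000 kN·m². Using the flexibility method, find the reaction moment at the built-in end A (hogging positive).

Release the roller at B. Primary structure: cantilever fixed at A.
Primary-structure tip deflection at B by superposition:
  point load 39.5 at a = 1.67: Pa²(3L − a)/(6EI) = 244.7/EI
  clockwise couple 86.5 at a = 3.5: M₀a(2L − a)/(2EI) = 983.9/EI
  δ_0 = 1229/EI
Flexibility coefficient — unit upward force at B: δ_{BB} = L³/(3EI) = 41.67/EI.
With EI = 44000 kN·m²: δ_0 = 0.027925 m and δ_{BB} = 0.000947 m/kN.
Compatibility — the spring shortens by R_B/k under the reaction it provides: δ_0 − R_B·δ_{BB} = R_B/k. With 1/k = 0.000135 m/kN, R_B = δ_0 / (δ_{BB} + 1/k) = 0.027925 / (0.000947 + 0.000135) = 25.81 kN.
Moment equilibrium about A: M_A = Σ(load moments about A) − R_B·L = 152.5 − 25.81×5 = 23.44 kN·m.

M_A = 23.44 kN·m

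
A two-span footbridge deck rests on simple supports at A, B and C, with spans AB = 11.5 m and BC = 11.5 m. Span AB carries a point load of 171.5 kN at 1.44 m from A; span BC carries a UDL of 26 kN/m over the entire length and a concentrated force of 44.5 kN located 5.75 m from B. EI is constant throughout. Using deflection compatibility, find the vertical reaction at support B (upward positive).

Take M_B as the redundant. Released structure: two simple spans AB and BC with a hinge at B.
Discontinuity in slope at B on the released structure — sum the simple-span end rotations:
  span AB: point load 171.5 at a = 1.44: Pab(L + a)/(6LEI) = 465.9/EI
  span BC: UDL 26: wL³/(24EI) = 1648/EI
  span BC: point load 44.5 at a = 5.75: Pab(L + b)/(6LEI) = 367.8/EI
  relative rotation θ_0 = (465.9 + 2015)/EI = 2481/EI
A unit hogging moment at B produces rotation L₁/(3EI) + L₂/(3EI) = 7.667/EI.
Compatibility: M_B·(L₁+L₂)/(3EI) = θ_0, giving M_B = 323.7 kN·m (hogging).
Span AB, ΣM about A with M_B applied at B: R_B^{AB}·11.5 = 247 + 323.7, so R_B^{AB} = 49.62 kN and R_A = 171.5 − 49.62 = 121.9 kN.
Span BC, ΣM about C: R_B^{BC}·11.5 = 1975 + 323.7, so R_B^{BC} = 199.9 kN and R_C = 343.5 − 199.9 = 143.6 kN.
R_B = 49.62 + 199.9 = 249.5 kN.

R_B = 249.5 kN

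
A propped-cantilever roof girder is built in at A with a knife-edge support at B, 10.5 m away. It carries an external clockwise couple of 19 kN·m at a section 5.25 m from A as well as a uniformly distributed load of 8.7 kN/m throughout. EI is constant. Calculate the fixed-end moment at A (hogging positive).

Remove the prop at B; the released (primary) structure is a cantilever built in at A.
Free-end deflection of the primary structure under the applied loading (downward +):
  clockwise couple 19 at a = 5.25: M₀a(2L − a)/(2EI) = 785.5/EI
  UDL 8.7: wL⁴/(8EI) = 13219/EI
  δ_0 = 14004/EI
Flexibility coefficient — unit upward force at B: δ_{BB} = L³/(3EI) = 385.9/EI.
Compatibility at B: δ_0 − R_B·δ_{BB} = 0, so R_B = 14004/385.9 = 36.29 kN.
Moment equilibrium about A: M_A = Σ(load moments about A) − R_B·L = 498.6 − 36.29×10.5 = 117.5 kN·m.

M_A = 117.5 kN·m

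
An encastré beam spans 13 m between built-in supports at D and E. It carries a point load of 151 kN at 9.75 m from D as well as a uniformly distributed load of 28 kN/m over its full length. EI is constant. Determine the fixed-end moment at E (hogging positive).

M_E = 670.4 kN·m

Take the two fixed-end moments M_D, M_E as redundants; the released structure is the simple span DE.
Simple-span end rotations at D and E under the given loads:
  at D: point load 151 at a = 9.75: Pab(L + b)/(6LEI) = 996.8/EI
  at E: point load 151 at a = 9.75: Pab(L + a)/(6LEI) = 1396/EI
  at D: UDL 28: wL³/(24EI) = 2563/EI
  at E: UDL 28: wL³/(24EI) = 2563/EI
  θ_D0 = 3560/EI,  θ_E0 = 3959/EI
Flexibility coefficients: a unit moment at one end gives L/(3EI) there and L/(6EI) at the far end, so f₁₁ = f₂₂ = 4.333/EI and f₁₂ = f₂₁ = 2.167/EI.
Compatibility — zero rotation at each built-in end:
  4.333 M_D + 2.167 M_E = 3560
  2.167 M_D + 4.333 M_E = 3959
Solving the pair gives M_D = 486.3 kN·m and M_E = 670.4 kN·m (hogging).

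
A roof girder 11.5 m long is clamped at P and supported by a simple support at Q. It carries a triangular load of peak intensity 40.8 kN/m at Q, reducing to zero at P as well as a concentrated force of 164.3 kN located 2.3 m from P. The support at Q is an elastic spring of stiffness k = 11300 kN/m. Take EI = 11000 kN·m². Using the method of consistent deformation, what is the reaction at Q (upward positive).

R_Q = 138 kN

Choose R_Q as the redundant. The primary structure is the cantilever fixed at P.
Primary-structure tip deflection at Q by superposition:
  triangular load, peak 40.8 at the free end: 11w₀L⁴/(120EI) = 65413/EI
  point load 164.3 at a = 2.3: Pa²(3L − a)/(6EI) = 4664/EI
  δ_0 = 70077/EI
Flexibility coefficient — unit upward force at Q: δ_{QQ} = L³/(3EI) = 507/EI.
With EI = 11000 kN·m²: δ_0 = 6.3707 m and δ_{QQ} = 0.046087 m/kN.
Compatibility — the spring shortens by R_Q/k under the reaction it provides: δ_0 − R_Q·δ_{QQ} = R_Q/k. With 1/k = 0.000088 m/kN, R_Q = δ_0 / (δ_{QQ} + 1/k) = 6.3707 / (0.046087 + 0.000088) = 138 kN.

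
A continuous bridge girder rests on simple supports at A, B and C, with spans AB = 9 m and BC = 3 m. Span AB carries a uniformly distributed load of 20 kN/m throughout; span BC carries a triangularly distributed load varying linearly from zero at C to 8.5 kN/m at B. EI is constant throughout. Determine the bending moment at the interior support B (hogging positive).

M_B = 153.2 kN·m

Take M_B as the redundant. Released structure: two simple spans AB and BC with a hinge at B.
Discontinuity in slope at B on the released structure — sum the simple-span end rotations:
  span AB: UDL 20: wL³/(24EI) = 607.5/EI
  span BC: triangular load, peak 8.5: w₀L³/(45EI) = 5.1/EI
  relative rotation θ_0 = (607.5 + 5.1)/EI = 612.6/EI
A unit hogging moment at B produces rotation L₁/(3EI) + L₂/(3EI) = 4/EI.
Slope continuity at B: θ_0 = M_B·4/EI, so M_B = 612.6/4 = 153.2 kN·m (hogging).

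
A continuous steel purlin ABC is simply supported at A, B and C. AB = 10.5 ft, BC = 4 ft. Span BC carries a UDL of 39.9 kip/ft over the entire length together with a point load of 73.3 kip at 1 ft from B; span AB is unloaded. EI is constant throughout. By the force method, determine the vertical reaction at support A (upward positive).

Release continuity at B by inserting a hinge; the redundant is the internal moment M_B. The primary structure is two simply-supported spans AB and BC.
Rotations at B on the released spans (each span's end-slope, ×1/EI):
  span BC: UDL 39.9: wL³/(24EI) = 106.4/EI
  span BC: point load 73.3 at a = 1: Pab(L + b)/(6LEI) = 64.14/EI
  relative rotation θ_0 = (0 + 170.5)/EI = 170.5/EI
A unit hogging moment at B produces rotation L₁/(3EI) + L₂/(3EI) = 4.833/EI.
Slope continuity at B: θ_0 = M_B·4.833/EI, so M_B = 170.5/4.833 = 35.28 kip·ft (hogging).
Span AB, ΣM about A with M_B applied at B: R_B^{AB}·10.5 = 0 + 35.28, so R_B^{AB} = 3.36 kip and R_A = 0 − 3.36 = -3.36 kip.

R_A = -3.36 kip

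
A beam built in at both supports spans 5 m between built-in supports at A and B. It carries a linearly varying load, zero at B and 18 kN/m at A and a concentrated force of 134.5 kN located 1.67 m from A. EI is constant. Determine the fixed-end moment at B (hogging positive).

M_B = 64.96 kN·m

Release both end moments; the primary structure is a simply-supported span AB with redundants M_A and M_B.
Simple-span end rotations at A and B under the given loads:
  at A: triangular load, peak 18: w₀L³/(45EI) = 50/EI
  at B: triangular load, peak 18: 7w₀L³/(360EI) = 43.75/EI
  at A: point load 134.5 at a = 1.67: Pab(L + b)/(6LEI) = 207.7/EI
  at B: point load 134.5 at a = 1.67: Pab(L + a)/(6LEI) = 166.3/EI
  θ_A0 = 257.7/EI,  θ_B0 = 210/EI
Flexibility coefficients: a unit moment at one end gives L/(3EI) there and L/(6EI) at the far end, so f₁₁ = f₂₂ = 1.667/EI and f₁₂ = f₂₁ = 0.8333/EI.
Compatibility — zero rotation at each built-in end:
  1.667 M_A + 0.8333 M_B = 257.7
  0.8333 M_A + 1.667 M_B = 210
Solving the pair gives M_A = 122.1 kN·m and M_B = 64.96 kN·m (hogging).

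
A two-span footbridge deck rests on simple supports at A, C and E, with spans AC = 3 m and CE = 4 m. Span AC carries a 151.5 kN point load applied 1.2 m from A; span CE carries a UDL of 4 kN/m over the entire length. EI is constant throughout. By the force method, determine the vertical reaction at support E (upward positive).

Release continuity at C by inserting a hinge; the redundant is the internal moment M_C. The primary structure is two simply-supported spans AC and CE.
Discontinuity in slope at C on the released structure — sum the simple-span end rotations:
  span AC: point load 151.5 at a = 1.2: Pab(L + a)/(6LEI) = 76.36/EI
  span CE: UDL 4: wL³/(24EI) = 10.67/EI
  relative rotation θ_0 = (76.36 + 10.67)/EI = 87.02/EI
A unit hogging moment at C produces rotation L₁/(3EI) + L₂/(3EI) = 2.333/EI.
Slope continuity at C: θ_0 = M_C·2.333/EI, so M_C = 87.02/2.333 = 37.3 kN·m (hogging).
Span CE, ΣM about E: R_C^{CE}·4 = 32 + 37.3, so R_C^{CE} = 17.32 kN and R_E = 16 − 17.32 = -1.324 kN.

R_E = -1.324 kN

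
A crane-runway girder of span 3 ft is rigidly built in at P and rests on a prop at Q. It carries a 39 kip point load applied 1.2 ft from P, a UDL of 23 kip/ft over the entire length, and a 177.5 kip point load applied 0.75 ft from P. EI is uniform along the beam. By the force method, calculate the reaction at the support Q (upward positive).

R_Q = 49.24 kip

Take the reaction at Q as the redundant and release it; the primary structure is a cantilever fixed at P.
Deflection at Q on the released cantilever, summing each load's contribution:
  point load 39 at a = 1.2: Pa²(3L − a)/(6EI) = 73.01/EI
  UDL 23: wL⁴/(8EI) = 232.9/EI
  point load 177.5 at a = 0.75: Pa²(3L − a)/(6EI) = 137.3/EI
  δ_0 = 443.2/EI
Flexibility coefficient — unit upward force at Q: δ_{QQ} = L³/(3EI) = 9/EI.
The prop prevents deflection at Q: R_Q = δ_0/δ_{QQ} = 443.2/9 = 49.24 kip.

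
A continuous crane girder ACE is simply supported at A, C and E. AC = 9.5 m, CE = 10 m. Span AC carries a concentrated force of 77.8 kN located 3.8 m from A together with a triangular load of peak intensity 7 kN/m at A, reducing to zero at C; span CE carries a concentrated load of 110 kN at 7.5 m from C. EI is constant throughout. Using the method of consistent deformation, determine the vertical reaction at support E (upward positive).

Take M_C as the redundant. Released structure: two simple spans AC and CE with a hinge at C.
End slopes at the hinge C, treating each span as simply supported:
  span AC: point load 77.8 at a = 3.8: Pab(L + a)/(6LEI) = 393.2/EI
  span AC: triangular load, peak 7: 7w₀L³/(360EI) = 116.7/EI
  span CE: point load 110 at a = 7.5: Pab(L + b)/(6LEI) = 429.7/EI
  relative rotation θ_0 = (509.9 + 429.7)/EI = 939.6/EI
A unit hogging moment at C produces rotation L₁/(3EI) + L₂/(3EI) = 6.5/EI.
Compatibility: M_C·(L₁+L₂)/(3EI) = θ_0, giving M_C = 144.6 kN·m (hogging).
Span CE, ΣM about E: R_C^{CE}·10 = 275 + 144.6, so R_C^{CE} = 41.96 kN and R_E = 110 − 41.96 = 68.04 kN.

R_E = 68.04 kN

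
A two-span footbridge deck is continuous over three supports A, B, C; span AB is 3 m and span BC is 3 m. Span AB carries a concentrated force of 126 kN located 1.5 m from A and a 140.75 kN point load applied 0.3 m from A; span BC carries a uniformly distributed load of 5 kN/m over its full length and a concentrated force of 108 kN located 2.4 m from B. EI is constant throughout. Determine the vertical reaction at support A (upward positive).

Release continuity at B by inserting a hinge; the redundant is the internal moment M_B. The primary structure is two simply-supported spans AB and BC.
End slopes at the hinge B, treating each span as simply supported:
  span AB: point load 126 at a = 1.5: Pab(L + a)/(6LEI) = 70.88/EI
  span AB: point load 140.75 at a = 0.3: Pab(L + a)/(6LEI) = 20.9/EI
  span BC: UDL 5: wL³/(24EI) = 5.625/EI
  span BC: point load 108 at a = 2.4: Pab(L + b)/(6LEI) = 31.1/EI
  relative rotation θ_0 = (91.78 + 36.73)/EI = 128.5/EI
A unit hogging moment at B produces rotation L₁/(3EI) + L₂/(3EI) = 2/EI.
Slope continuity at B: θ_0 = M_B·2/EI, so M_B = 128.5/2 = 64.25 kN·m (hogging).
Span AB, ΣM about A with M_B applied at B: R_B^{AB}·3 = 231.2 + 64.25, so R_B^{AB} = 98.49 kN and R_A = 266.8 − 98.49 = 168.3 kN.

R_A = 168.3 kN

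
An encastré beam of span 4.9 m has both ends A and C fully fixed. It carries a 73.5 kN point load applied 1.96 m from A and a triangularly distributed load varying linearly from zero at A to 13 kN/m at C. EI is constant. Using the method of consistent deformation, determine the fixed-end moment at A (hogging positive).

M_A = 62.27 kN·m

Take the two fixed-end moments M_A, M_C as redundants; the released structure is the simple span AC.
On the primary (simply-supported) span, the end slopes from the loading are:
  at A: point load 73.5 at a = 1.96: Pab(L + b)/(6LEI) = 112.9/EI
  at C: point load 73.5 at a = 1.96: Pab(L + a)/(6LEI) = 98.83/EI
  at A: triangular load, peak 13: 7w₀L³/(360EI) = 29.74/EI
  at C: triangular load, peak 13: w₀L³/(45EI) = 33.99/EI
  θ_A0 = 142.7/EI,  θ_C0 = 132.8/EI
Flexibility coefficients: a unit moment at one end gives L/(3EI) there and L/(6EI) at the far end, so f₁₁ = f₂₂ = 1.633/EI and f₁₂ = f₂₁ = 0.8167/EI.
Compatibility — zero rotation at each built-in end:
  1.633 M_A + 0.8167 M_C = 142.7
  0.8167 M_A + 1.633 M_C = 132.8
Solving the pair gives M_A = 62.27 kN·m and M_C = 50.18 kN·m (hogging).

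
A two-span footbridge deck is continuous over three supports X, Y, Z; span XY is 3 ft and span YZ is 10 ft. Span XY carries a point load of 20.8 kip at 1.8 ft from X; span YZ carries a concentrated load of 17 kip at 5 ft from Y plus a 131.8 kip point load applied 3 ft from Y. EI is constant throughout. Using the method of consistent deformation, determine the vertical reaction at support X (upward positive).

R_X = -61.1 kip

Insert a hinge at Y; M_Y is the redundant, and each span becomes simply supported.
End slopes at the hinge Y, treating each span as simply supported:
  span XY: point load 20.8 at a = 1.8: Pab(L + a)/(6LEI) = 11.98/EI
  span YZ: point load 17 at a = 5: Pab(L + b)/(6LEI) = 106.2/EI
  span YZ: point load 131.8 at a = 3: Pab(L + b)/(6LEI) = 784.2/EI
  relative rotation θ_0 = (11.98 + 890.5)/EI = 902.4/EI
A unit hogging moment at Y produces rotation L₁/(3EI) + L₂/(3EI) = 4.333/EI.
Slope continuity at Y: θ_0 = M_Y·4.333/EI, so M_Y = 902.4/4.333 = 208.3 kip·ft (hogging).
Span XY, ΣM about X with M_Y applied at Y: R_Y^{XY}·3 = 37.44 + 208.3, so R_Y^{XY} = 81.9 kip and R_X = 20.8 − 81.9 = -61.1 kip.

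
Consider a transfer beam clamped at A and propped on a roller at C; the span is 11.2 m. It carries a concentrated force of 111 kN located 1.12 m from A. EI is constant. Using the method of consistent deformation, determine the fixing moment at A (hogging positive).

M_A = 106.3 kN·m

Release the roller at C. Primary structure: cantilever fixed at A.
Primary-structure tip deflection at C by superposition:
  point load 111 at a = 1.12: Pa²(3L − a)/(6EI) = 753.7/EI
Flexibility coefficient — unit upward force at C: δ_{CC} = L³/(3EI) = 468.3/EI.
Compatibility at C: δ_0 − R_C·δ_{CC} = 0, so R_C = 753.7/468.3 = 1.609 kN.
Moment equilibrium about A: M_A = Σ(load moments about A) − R_C·L = 124.3 − 1.609×11.2 = 106.3 kN·m.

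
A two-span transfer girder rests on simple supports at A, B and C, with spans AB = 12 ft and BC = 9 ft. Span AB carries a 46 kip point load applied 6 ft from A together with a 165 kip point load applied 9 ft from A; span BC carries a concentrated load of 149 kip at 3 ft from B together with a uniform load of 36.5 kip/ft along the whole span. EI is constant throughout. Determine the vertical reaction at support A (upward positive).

Insert a hinge at B; M_B is the redundant, and each span becomes simply supported.
Discontinuity in slope at B on the released structure — sum the simple-span end rotations:
  span AB: point load 46 at a = 6: Pab(L + a)/(6LEI) = 414/EI
  span AB: point load 165 at a = 9: Pab(L + a)/(6LEI) = 1299/EI
  span BC: point load 149 at a = 3: Pab(L + b)/(6LEI) = 745/EI
  span BC: UDL 36.5: wL³/(24EI) = 1109/EI
  relative rotation θ_0 = (1713 + 1854)/EI = 3567/EI
A unit hogging moment at B produces rotation L₁/(3EI) + L₂/(3EI) = 7/EI.
Compatibility: M_B·(L₁+L₂)/(3EI) = θ_0, giving M_B = 509.6 kip·ft (hogging).
Span AB, ΣM about A with M_B applied at B: R_B^{AB}·12 = 1761 + 509.6, so R_B^{AB} = 189.2 kip and R_A = 211 − 189.2 = 21.78 kip.

R_A = 21.78 kip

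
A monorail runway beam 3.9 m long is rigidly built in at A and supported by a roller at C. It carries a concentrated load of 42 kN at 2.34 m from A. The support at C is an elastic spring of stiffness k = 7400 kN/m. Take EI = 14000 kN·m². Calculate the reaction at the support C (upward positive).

Remove the prop at C; the released (primary) structure is a cantilever built in at A.
Deflection at C on the released cantilever, summing each load's contribution:
  point load 42 at a = 2.34: Pa²(3L − a)/(6EI) = 358.8/EI
Flexibility coefficient — unit upward force at C: δ_{CC} = L³/(3EI) = 19.77/EI.
With EI = 14000 kN·m²: δ_0 = 0.025626 m and δ_{CC} = 0.001412 m/kN.
Compatibility — the spring shortens by R_C/k under the reaction it provides: δ_0 − R_C·δ_{CC} = R_C/k. With 1/k = 0.000135 m/kN, R_C = δ_0 / (δ_{CC} + 1/k) = 0.025626 / (0.001412 + 0.000135) = 16.56 kN.

R_C = 16.56 kN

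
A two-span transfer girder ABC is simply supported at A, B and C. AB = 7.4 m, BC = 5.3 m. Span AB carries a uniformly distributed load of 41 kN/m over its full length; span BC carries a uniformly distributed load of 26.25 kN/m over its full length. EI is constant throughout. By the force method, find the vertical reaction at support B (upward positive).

Release continuity at B by inserting a hinge; the redundant is the internal moment M_B. The primary structure is two simply-supported spans AB and BC.
Discontinuity in slope at B on the released structure — sum the simple-span end rotations:
  span AB: UDL 41: wL³/(24EI) = 692.3/EI
  span BC: UDL 26.25: wL³/(24EI) = 162.8/EI
  relative rotation θ_0 = (692.3 + 162.8)/EI = 855.1/EI
A unit hogging moment at B produces rotation L₁/(3EI) + L₂/(3EI) = 4.233/EI.
Slope continuity at B: θ_0 = M_B·4.233/EI, so M_B = 855.1/4.233 = 202 kN·m (hogging).
Span AB, ΣM about A with M_B applied at B: R_B^{AB}·7.4 = 1123 + 202, so R_B^{AB} = 179 kN and R_A = 303.4 − 179 = 124.4 kN.
Span BC, ΣM about C: R_B^{BC}·5.3 = 368.7 + 202, so R_B^{BC} = 107.7 kN and R_C = 139.1 − 107.7 = 31.45 kN.
R_B = 179 + 107.7 = 286.7 kN.

R_B = 286.7 kN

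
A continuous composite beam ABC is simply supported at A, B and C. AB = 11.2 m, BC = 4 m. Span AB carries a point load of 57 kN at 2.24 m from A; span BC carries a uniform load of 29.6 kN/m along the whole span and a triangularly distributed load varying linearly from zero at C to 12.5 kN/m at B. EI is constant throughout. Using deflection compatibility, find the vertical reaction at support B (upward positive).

Insert a hinge at B; M_B is the redundant, and each span becomes simply supported.
End slopes at the hinge B, treating each span as simply supported:
  span AB: point load 57 at a = 2.24: Pab(L + a)/(6LEI) = 228.8/EI
  span BC: UDL 29.6: wL³/(24EI) = 78.93/EI
  span BC: triangular load, peak 12.5: w₀L³/(45EI) = 17.78/EI
  relative rotation θ_0 = (228.8 + 96.71)/EI = 325.5/EI
A unit hogging moment at B produces rotation L₁/(3EI) + L₂/(3EI) = 5.067/EI.
Slope continuity at B: θ_0 = M_B·5.067/EI, so M_B = 325.5/5.067 = 64.25 kN·m (hogging).
Span AB, ΣM about A with M_B applied at B: R_B^{AB}·11.2 = 127.7 + 64.25, so R_B^{AB} = 17.14 kN and R_A = 57 − 17.14 = 39.86 kN.
Span BC, ΣM about C: R_B^{BC}·4 = 303.5 + 64.25, so R_B^{BC} = 91.93 kN and R_C = 143.4 − 91.93 = 51.47 kN.
R_B = 17.14 + 91.93 = 109.1 kN.

R_B = 109.1 kN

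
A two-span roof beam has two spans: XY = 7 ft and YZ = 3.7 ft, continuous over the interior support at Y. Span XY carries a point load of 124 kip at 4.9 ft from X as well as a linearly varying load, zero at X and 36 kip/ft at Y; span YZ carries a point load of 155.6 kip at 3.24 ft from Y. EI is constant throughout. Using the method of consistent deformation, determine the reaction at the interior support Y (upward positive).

R_Y = 268.8 kip

Release continuity at Y by inserting a hinge; the redundant is the internal moment M_Y. The primary structure is two simply-supported spans XY and YZ.
Discontinuity in slope at Y on the released structure — sum the simple-span end rotations:
  span XY: point load 124 at a = 4.9: Pab(L + a)/(6LEI) = 361.5/EI
  span XY: triangular load, peak 36: w₀L³/(45EI) = 274.4/EI
  span YZ: point load 155.6 at a = 3.24: Pab(L + b)/(6LEI) = 43.46/EI
  relative rotation θ_0 = (635.9 + 43.46)/EI = 679.4/EI
A unit hogging moment at Y produces rotation L₁/(3EI) + L₂/(3EI) = 3.567/EI.
Compatibility: M_Y·(L₁+L₂)/(3EI) = θ_0, giving M_Y = 190.5 kip·ft (hogging).
Span XY, ΣM about X with M_Y applied at Y: R_Y^{XY}·7 = 1196 + 190.5, so R_Y^{XY} = 198 kip and R_X = 250 − 198 = 51.99 kip.
Span YZ, ΣM about Z: R_Y^{YZ}·3.7 = 71.58 + 190.5, so R_Y^{YZ} = 70.83 kip and R_Z = 155.6 − 70.83 = 84.77 kip.
R_Y = 198 + 70.83 = 268.8 kip.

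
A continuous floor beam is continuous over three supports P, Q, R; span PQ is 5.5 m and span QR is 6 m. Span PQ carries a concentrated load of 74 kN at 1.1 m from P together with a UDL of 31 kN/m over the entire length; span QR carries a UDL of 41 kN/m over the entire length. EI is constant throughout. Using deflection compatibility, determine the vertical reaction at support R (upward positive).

R_R = 94.5 kN

Insert a hinge at Q; M_Q is the redundant, and each span becomes simply supported.
Rotations at Q on the released spans (each span's end-slope, ×1/EI):
  span PQ: point load 74 at a = 1.1: Pab(L + a)/(6LEI) = 71.63/EI
  span PQ: UDL 31: wL³/(24EI) = 214.9/EI
  span QR: UDL 41: wL³/(24EI) = 369/EI
  relative rotation θ_0 = (286.5 + 369)/EI = 655.5/EI
A unit hogging moment at Q produces rotation L₁/(3EI) + L₂/(3EI) = 3.833/EI.
Compatibility: M_Q·(L₁+L₂)/(3EI) = θ_0, giving M_Q = 171 kN·m (hogging).
Span QR, ΣM about R: R_Q^{QR}·6 = 738 + 171, so R_Q^{QR} = 151.5 kN and R_R = 246 − 151.5 = 94.5 kN.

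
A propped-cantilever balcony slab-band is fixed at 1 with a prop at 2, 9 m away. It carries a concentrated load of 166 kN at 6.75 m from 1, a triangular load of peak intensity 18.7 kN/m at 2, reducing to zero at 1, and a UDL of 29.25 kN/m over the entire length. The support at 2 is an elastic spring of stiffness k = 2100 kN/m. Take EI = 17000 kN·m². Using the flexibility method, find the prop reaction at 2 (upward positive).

R_2 = 242 kN

Take the reaction at 2 as the redundant and release it; the primary structure is a cantilever fixed at 1.
Primary-structure tip deflection at 2 by superposition:
  point load 166 at a = 6.75: Pa²(3L − a)/(6EI) = 25526/EI
  triangular load, peak 18.7 at the free end: 11w₀L⁴/(120EI) = 11247/EI
  UDL 29.25: wL⁴/(8EI) = 23989/EI
  δ_0 = 60762/EI
Tip deflection under a unit load at 2: L³/(3EI) = 243/EI.
With EI = 17000 kN·m²: δ_0 = 3.5742 m and δ_{22} = 0.014294 m/kN.
Compatibility — the spring shortens by R_2/k under the reaction it provides: δ_0 − R_2·δ_{22} = R_2/k. With 1/k = 0.000476 m/kN, R_2 = δ_0 / (δ_{22} + 1/k) = 3.5742 / (0.014294 + 0.000476) = 242 kN.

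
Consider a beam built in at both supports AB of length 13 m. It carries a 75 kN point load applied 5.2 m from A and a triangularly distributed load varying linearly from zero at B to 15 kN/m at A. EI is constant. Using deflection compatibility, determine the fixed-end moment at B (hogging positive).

M_B = 178.1 kN·m

Release both end moments; the primary structure is a simply-supported span AB with redundants M_A and M_B.
Simple-span end rotations at A and B under the given loads:
  at A: point load 75 at a = 5.2: Pab(L + b)/(6LEI) = 811.2/EI
  at B: point load 75 at a = 5.2: Pab(L + a)/(6LEI) = 709.8/EI
  at A: triangular load, peak 15: w₀L³/(45EI) = 732.3/EI
  at B: triangular load, peak 15: 7w₀L³/(360EI) = 640.8/EI
  θ_A0 = 1544/EI,  θ_B0 = 1351/EI
Flexibility coefficients: a unit moment at one end gives L/(3EI) there and L/(6EI) at the far end, so f₁₁ = f₂₂ = 4.333/EI and f₁₂ = f₂₁ = 2.167/EI.
Compatibility — zero rotation at each built-in end:
  4.333 M_A + 2.167 M_B = 1544
  2.167 M_A + 4.333 M_B = 1351
Solving the pair gives M_A = 267.1 kN·m and M_B = 178.1 kN·m (hogging).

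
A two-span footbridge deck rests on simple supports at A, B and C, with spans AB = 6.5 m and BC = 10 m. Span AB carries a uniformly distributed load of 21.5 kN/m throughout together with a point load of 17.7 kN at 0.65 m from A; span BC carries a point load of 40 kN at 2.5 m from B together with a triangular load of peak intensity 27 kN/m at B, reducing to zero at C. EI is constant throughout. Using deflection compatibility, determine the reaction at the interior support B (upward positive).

Release continuity at B by inserting a hinge; the redundant is the internal moment M_B. The primary structure is two simply-supported spans AB and BC.
Rotations at B on the released spans (each span's end-slope, ×1/EI):
  span AB: UDL 21.5: wL³/(24EI) = 246/EI
  span AB: point load 17.7 at a = 0.65: Pab(L + a)/(6LEI) = 12.34/EI
  span BC: point load 40 at a = 2.5: Pab(L + b)/(6LEI) = 218.8/EI
  span BC: triangular load, peak 27: w₀L³/(45EI) = 600/EI
  relative rotation θ_0 = (258.4 + 818.8)/EI = 1077/EI
A unit hogging moment at B produces rotation L₁/(3EI) + L₂/(3EI) = 5.5/EI.
Compatibility: M_B·(L₁+L₂)/(3EI) = θ_0, giving M_B = 195.8 kN·m (hogging).
Span AB, ΣM about A with M_B applied at B: R_B^{AB}·6.5 = 465.7 + 195.8, so R_B^{AB} = 101.8 kN and R_A = 157.4 − 101.8 = 55.68 kN.
Span BC, ΣM about C: R_B^{BC}·10 = 1200 + 195.8, so R_B^{BC} = 139.6 kN and R_C = 175 − 139.6 = 35.42 kN.
R_B = 101.8 + 139.6 = 241.4 kN.

R_B = 241.4 kN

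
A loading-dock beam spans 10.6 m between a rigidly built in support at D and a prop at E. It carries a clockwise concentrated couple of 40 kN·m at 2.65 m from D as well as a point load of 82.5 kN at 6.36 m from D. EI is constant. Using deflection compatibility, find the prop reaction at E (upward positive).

R_E = 38.12 kN

Take the reaction at E as the redundant and release it; the primary structure is a cantilever fixed at D.
Primary-structure tip deflection at E by superposition:
  clockwise couple 40 at a = 2.65: M₀a(2L − a)/(2EI) = 983.1/EI
  point load 82.5 at a = 6.36: Pa²(3L − a)/(6EI) = 14149/EI
  δ_0 = 15132/EI
Tip deflection under a unit load at E: L³/(3EI) = 397/EI.
The prop prevents deflection at E: R_E = δ_0/δ_{EE} = 15132/397 = 38.12 kN.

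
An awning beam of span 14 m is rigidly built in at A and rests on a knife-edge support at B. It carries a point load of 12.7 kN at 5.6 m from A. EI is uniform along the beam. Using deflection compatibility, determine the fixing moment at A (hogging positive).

Take the reaction at B as the redundant and release it; the primary structure is a cantilever fixed at A.
Primary-structure tip deflection at B by superposition:
  point load 12.7 at a = 5.6: Pa²(3L − a)/(6EI) = 2416/EI
Flexibility coefficient — unit upward force at B: δ_{BB} = L³/(3EI) = 914.7/EI.
Compatibility at B: δ_0 − R_B·δ_{BB} = 0, so R_B = 2416/914.7 = 2.642 kN.
Moment equilibrium about A: M_A = Σ(load moments about A) − R_B·L = 71.12 − 2.642×14 = 34.14 kN·m.

M_A = 34.14 kN·m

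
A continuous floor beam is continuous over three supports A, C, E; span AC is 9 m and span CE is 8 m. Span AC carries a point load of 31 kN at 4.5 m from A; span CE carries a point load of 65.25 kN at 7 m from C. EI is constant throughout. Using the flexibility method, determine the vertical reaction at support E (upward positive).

R_E = 51.74 kN

Take M_C as the redundant. Released structure: two simple spans AC and CE with a hinge at C.
Discontinuity in slope at C on the released structure — sum the simple-span end rotations:
  span AC: point load 31 at a = 4.5: Pab(L + a)/(6LEI) = 156.9/EI
  span CE: point load 65.25 at a = 7: Pab(L + b)/(6LEI) = 85.64/EI
  relative rotation θ_0 = (156.9 + 85.64)/EI = 242.6/EI
A unit hogging moment at C produces rotation L₁/(3EI) + L₂/(3EI) = 5.667/EI.
Slope continuity at C: θ_0 = M_C·5.667/EI, so M_C = 242.6/5.667 = 42.81 kN·m (hogging).
Span CE, ΣM about E: R_C^{CE}·8 = 65.25 + 42.81, so R_C^{CE} = 13.51 kN and R_E = 65.25 − 13.51 = 51.74 kN.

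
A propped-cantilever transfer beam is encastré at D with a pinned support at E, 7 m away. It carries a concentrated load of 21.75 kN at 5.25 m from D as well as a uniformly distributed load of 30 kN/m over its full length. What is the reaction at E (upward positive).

R_E = 92.51 kN

Choose R_E as the redundant. The primary structure is the cantilever fixed at D.
Deflection at E on the released cantilever, summing each load's contribution:
  point load 21.75 at a = 5.25: Pa²(3L − a)/(6EI) = 1574/EI
  UDL 30: wL⁴/(8EI) = 9004/EI
  δ_0 = 10577/EI
Tip deflection under a unit load at E: L³/(3EI) = 114.3/EI.
The prop prevents deflection at E: R_E = δ_0/δ_{EE} = 10577/114.3 = 92.51 kN.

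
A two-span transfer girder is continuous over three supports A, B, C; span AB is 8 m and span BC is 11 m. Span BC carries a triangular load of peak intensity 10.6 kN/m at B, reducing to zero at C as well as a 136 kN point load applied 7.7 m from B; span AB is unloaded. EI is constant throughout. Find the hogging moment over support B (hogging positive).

M_B = 167.7 kN·m

Release continuity at B by inserting a hinge; the redundant is the internal moment M_B. The primary structure is two simply-supported spans AB and BC.
Rotations at B on the released spans (each span's end-slope, ×1/EI):
  span BC: triangular load, peak 10.6: w₀L³/(45EI) = 313.5/EI
  span BC: point load 136 at a = 7.7: Pab(L + b)/(6LEI) = 748.7/EI
  relative rotation θ_0 = (0 + 1062)/EI = 1062/EI
A unit hogging moment at B produces rotation L₁/(3EI) + L₂/(3EI) = 6.333/EI.
Compatibility: M_B·(L₁+L₂)/(3EI) = θ_0, giving M_B = 167.7 kN·m (hogging).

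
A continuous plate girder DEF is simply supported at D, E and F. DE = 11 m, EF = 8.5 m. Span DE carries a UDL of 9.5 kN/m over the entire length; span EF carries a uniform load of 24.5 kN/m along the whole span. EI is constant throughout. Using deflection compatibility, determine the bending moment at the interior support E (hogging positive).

Take M_E as the redundant. Released structure: two simple spans DE and EF with a hinge at E.
Discontinuity in slope at E on the released structure — sum the simple-span end rotations:
  span DE: UDL 9.5: wL³/(24EI) = 526.9/EI
  span EF: UDL 24.5: wL³/(24EI) = 626.9/EI
  relative rotation θ_0 = (526.9 + 626.9)/EI = 1154/EI
A unit hogging moment at E produces rotation L₁/(3EI) + L₂/(3EI) = 6.5/EI.
Compatibility: M_E·(L₁+L₂)/(3EI) = θ_0, giving M_E = 177.5 kN·m (hogging).

M_E = 177.5 kN·m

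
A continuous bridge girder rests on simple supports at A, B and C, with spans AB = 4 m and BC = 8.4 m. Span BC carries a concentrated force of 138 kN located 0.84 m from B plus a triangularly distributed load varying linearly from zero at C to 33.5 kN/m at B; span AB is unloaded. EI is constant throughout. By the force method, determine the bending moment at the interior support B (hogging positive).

Release continuity at B by inserting a hinge; the redundant is the internal moment M_B. The primary structure is two simply-supported spans AB and BC.
Discontinuity in slope at B on the released structure — sum the simple-span end rotations:
  span BC: point load 138 at a = 0.84: Pab(L + b)/(6LEI) = 277.5/EI
  span BC: triangular load, peak 33.5: w₀L³/(45EI) = 441.2/EI
  relative rotation θ_0 = (0 + 718.7)/EI = 718.7/EI
A unit hogging moment at B produces rotation L₁/(3EI) + L₂/(3EI) = 4.133/EI.
Slope continuity at B: θ_0 = M_B·4.133/EI, so M_B = 718.7/4.133 = 173.9 kN·m (hogging).

M_B = 173.9 kN·m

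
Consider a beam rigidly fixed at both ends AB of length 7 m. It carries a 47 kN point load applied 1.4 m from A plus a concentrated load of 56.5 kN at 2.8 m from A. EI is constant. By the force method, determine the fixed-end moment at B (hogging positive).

M_B = 48.5 kN·m

Take the two fixed-end moments M_A, M_B as redundants; the released structure is the simple span AB.
On the primary (simply-supported) span, the end slopes from the loading are:
  at A: point load 47 at a = 1.4: Pab(L + b)/(6LEI) = 110.5/EI
  at B: point load 47 at a = 1.4: Pab(L + a)/(6LEI) = 73.7/EI
  at A: point load 56.5 at a = 2.8: Pab(L + b)/(6LEI) = 177.2/EI
  at B: point load 56.5 at a = 2.8: Pab(L + a)/(6LEI) = 155/EI
  θ_A0 = 287.7/EI,  θ_B0 = 228.7/EI
Flexibility coefficients: a unit moment at one end gives L/(3EI) there and L/(6EI) at the far end, so f₁₁ = f₂₂ = 2.333/EI and f₁₂ = f₂₁ = 1.167/EI.
Compatibility — zero rotation at each built-in end:
  2.333 M_A + 1.167 M_B = 287.7
  1.167 M_A + 2.333 M_B = 228.7
Solving the pair gives M_A = 99.06 kN·m and M_B = 48.5 kN·m (hogging).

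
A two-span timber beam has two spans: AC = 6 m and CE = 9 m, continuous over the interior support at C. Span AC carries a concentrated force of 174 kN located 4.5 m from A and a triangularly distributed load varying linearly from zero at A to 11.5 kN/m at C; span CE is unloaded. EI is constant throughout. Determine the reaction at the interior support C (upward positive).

R_C = 175.6 kN

Insert a hinge at C; M_C is the redundant, and each span becomes simply supported.
Discontinuity in slope at C on the released structure — sum the simple-span end rotations:
  span AC: point load 174 at a = 4.5: Pab(L + a)/(6LEI) = 342.6/EI
  span AC: triangular load, peak 11.5: w₀L³/(45EI) = 55.2/EI
  relative rotation θ_0 = (397.8 + 0)/EI = 397.8/EI
A unit hogging moment at C produces rotation L₁/(3EI) + L₂/(3EI) = 5/EI.
Slope continuity at C: θ_0 = M_C·5/EI, so M_C = 397.8/5 = 79.55 kN·m (hogging).
Span AC, ΣM about A with M_C applied at C: R_C^{AC}·6 = 921 + 79.55, so R_C^{AC} = 166.8 kN and R_A = 208.5 − 166.8 = 41.74 kN.
Span CE, ΣM about E: R_C^{CE}·9 = 0 + 79.55, so R_C^{CE} = 8.839 kN and R_E = 0 − 8.839 = -8.839 kN.
R_C = 166.8 + 8.839 = 175.6 kN.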